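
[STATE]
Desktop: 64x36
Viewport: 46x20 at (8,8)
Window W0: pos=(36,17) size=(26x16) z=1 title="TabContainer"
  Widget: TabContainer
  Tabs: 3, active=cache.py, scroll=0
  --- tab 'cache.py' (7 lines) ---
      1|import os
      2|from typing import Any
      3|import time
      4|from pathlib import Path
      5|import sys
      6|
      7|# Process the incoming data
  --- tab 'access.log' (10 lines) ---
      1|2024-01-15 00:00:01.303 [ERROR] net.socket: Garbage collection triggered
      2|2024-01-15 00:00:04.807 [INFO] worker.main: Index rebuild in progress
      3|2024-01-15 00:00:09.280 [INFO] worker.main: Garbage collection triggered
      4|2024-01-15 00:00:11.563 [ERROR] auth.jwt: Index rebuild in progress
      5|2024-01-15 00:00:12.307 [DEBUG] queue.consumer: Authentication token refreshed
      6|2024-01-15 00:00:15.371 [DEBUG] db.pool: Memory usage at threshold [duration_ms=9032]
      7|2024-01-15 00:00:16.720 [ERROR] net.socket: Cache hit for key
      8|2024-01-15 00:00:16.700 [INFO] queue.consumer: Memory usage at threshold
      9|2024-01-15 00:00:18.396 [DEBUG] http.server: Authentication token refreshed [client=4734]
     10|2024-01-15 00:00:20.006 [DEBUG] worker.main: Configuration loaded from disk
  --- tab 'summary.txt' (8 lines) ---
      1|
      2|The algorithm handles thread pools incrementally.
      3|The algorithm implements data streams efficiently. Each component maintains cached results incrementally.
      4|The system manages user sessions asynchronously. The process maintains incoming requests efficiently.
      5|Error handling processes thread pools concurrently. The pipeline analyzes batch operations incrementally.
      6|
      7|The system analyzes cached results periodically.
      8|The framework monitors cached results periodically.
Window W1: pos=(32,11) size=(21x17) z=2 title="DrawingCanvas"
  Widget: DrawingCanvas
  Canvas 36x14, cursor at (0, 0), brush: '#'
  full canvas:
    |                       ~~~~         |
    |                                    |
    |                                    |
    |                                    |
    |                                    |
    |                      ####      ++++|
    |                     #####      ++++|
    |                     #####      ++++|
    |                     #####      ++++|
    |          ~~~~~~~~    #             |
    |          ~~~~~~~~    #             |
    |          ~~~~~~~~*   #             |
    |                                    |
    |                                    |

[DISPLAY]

                                              
                                              
                                              
                        ┏━━━━━━━━━━━━━━━━━━━┓ 
                        ┃ DrawingCanvas     ┃ 
                        ┠───────────────────┨ 
                        ┃+                  ┃ 
                        ┃                   ┃ 
                        ┃                   ┃ 
                        ┃                   ┃━
                        ┃                   ┃ 
                        ┃                   ┃─
                        ┃                   ┃s
                        ┃                   ┃─
                        ┃                   ┃ 
                        ┃          ~~~~~~~~ ┃r
                        ┃          ~~~~~~~~ ┃ 
                        ┃          ~~~~~~~~*┃o
                        ┃                   ┃ 
                        ┗━━━━━━━━━━━━━━━━━━━┛ 


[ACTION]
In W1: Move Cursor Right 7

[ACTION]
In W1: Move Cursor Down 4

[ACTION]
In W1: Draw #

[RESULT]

                                              
                                              
                                              
                        ┏━━━━━━━━━━━━━━━━━━━┓ 
                        ┃ DrawingCanvas     ┃ 
                        ┠───────────────────┨ 
                        ┃                   ┃ 
                        ┃                   ┃ 
                        ┃                   ┃ 
                        ┃                   ┃━
                        ┃       #           ┃ 
                        ┃                   ┃─
                        ┃                   ┃s
                        ┃                   ┃─
                        ┃                   ┃ 
                        ┃          ~~~~~~~~ ┃r
                        ┃          ~~~~~~~~ ┃ 
                        ┃          ~~~~~~~~*┃o
                        ┃                   ┃ 
                        ┗━━━━━━━━━━━━━━━━━━━┛ 


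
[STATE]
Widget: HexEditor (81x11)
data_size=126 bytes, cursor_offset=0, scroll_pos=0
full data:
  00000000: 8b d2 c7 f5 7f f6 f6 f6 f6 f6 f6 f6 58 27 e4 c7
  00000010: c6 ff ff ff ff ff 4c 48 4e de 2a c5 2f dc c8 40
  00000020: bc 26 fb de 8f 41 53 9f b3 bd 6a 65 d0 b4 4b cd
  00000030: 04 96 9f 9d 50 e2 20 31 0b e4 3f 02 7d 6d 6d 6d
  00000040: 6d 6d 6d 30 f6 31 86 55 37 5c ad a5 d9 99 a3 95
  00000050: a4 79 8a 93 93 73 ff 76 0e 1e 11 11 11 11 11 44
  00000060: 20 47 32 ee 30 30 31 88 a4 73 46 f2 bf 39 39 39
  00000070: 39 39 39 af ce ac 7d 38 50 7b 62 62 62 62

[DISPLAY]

00000000  8B d2 c7 f5 7f f6 f6 f6  f6 f6 f6 f6 58 27 e4 c7  |............X'..|   
00000010  c6 ff ff ff ff ff 4c 48  4e de 2a c5 2f dc c8 40  |......LHN.*./..@|   
00000020  bc 26 fb de 8f 41 53 9f  b3 bd 6a 65 d0 b4 4b cd  |.&...AS...je..K.|   
00000030  04 96 9f 9d 50 e2 20 31  0b e4 3f 02 7d 6d 6d 6d  |....P. 1..?.}mmm|   
00000040  6d 6d 6d 30 f6 31 86 55  37 5c ad a5 d9 99 a3 95  |mmm0.1.U7\......|   
00000050  a4 79 8a 93 93 73 ff 76  0e 1e 11 11 11 11 11 44  |.y...s.v.......D|   
00000060  20 47 32 ee 30 30 31 88  a4 73 46 f2 bf 39 39 39  | G2.001..sF..999|   
00000070  39 39 39 af ce ac 7d 38  50 7b 62 62 62 62        |999...}8P{bbbb  |   
                                                                                 
                                                                                 
                                                                                 


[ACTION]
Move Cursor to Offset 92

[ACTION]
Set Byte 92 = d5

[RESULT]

00000000  8b d2 c7 f5 7f f6 f6 f6  f6 f6 f6 f6 58 27 e4 c7  |............X'..|   
00000010  c6 ff ff ff ff ff 4c 48  4e de 2a c5 2f dc c8 40  |......LHN.*./..@|   
00000020  bc 26 fb de 8f 41 53 9f  b3 bd 6a 65 d0 b4 4b cd  |.&...AS...je..K.|   
00000030  04 96 9f 9d 50 e2 20 31  0b e4 3f 02 7d 6d 6d 6d  |....P. 1..?.}mmm|   
00000040  6d 6d 6d 30 f6 31 86 55  37 5c ad a5 d9 99 a3 95  |mmm0.1.U7\......|   
00000050  a4 79 8a 93 93 73 ff 76  0e 1e 11 11 D5 11 11 44  |.y...s.v.......D|   
00000060  20 47 32 ee 30 30 31 88  a4 73 46 f2 bf 39 39 39  | G2.001..sF..999|   
00000070  39 39 39 af ce ac 7d 38  50 7b 62 62 62 62        |999...}8P{bbbb  |   
                                                                                 
                                                                                 
                                                                                 


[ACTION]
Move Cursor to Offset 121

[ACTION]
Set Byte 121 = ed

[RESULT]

00000000  8b d2 c7 f5 7f f6 f6 f6  f6 f6 f6 f6 58 27 e4 c7  |............X'..|   
00000010  c6 ff ff ff ff ff 4c 48  4e de 2a c5 2f dc c8 40  |......LHN.*./..@|   
00000020  bc 26 fb de 8f 41 53 9f  b3 bd 6a 65 d0 b4 4b cd  |.&...AS...je..K.|   
00000030  04 96 9f 9d 50 e2 20 31  0b e4 3f 02 7d 6d 6d 6d  |....P. 1..?.}mmm|   
00000040  6d 6d 6d 30 f6 31 86 55  37 5c ad a5 d9 99 a3 95  |mmm0.1.U7\......|   
00000050  a4 79 8a 93 93 73 ff 76  0e 1e 11 11 d5 11 11 44  |.y...s.v.......D|   
00000060  20 47 32 ee 30 30 31 88  a4 73 46 f2 bf 39 39 39  | G2.001..sF..999|   
00000070  39 39 39 af ce ac 7d 38  50 ED 62 62 62 62        |999...}8P.bbbb  |   
                                                                                 
                                                                                 
                                                                                 


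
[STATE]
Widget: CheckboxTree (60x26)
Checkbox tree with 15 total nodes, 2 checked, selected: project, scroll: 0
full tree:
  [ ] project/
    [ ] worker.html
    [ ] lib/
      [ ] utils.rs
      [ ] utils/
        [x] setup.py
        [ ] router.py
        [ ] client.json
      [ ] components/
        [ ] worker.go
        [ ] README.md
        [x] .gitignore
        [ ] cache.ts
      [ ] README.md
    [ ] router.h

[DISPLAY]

>[-] project/                                               
   [ ] worker.html                                          
   [-] lib/                                                 
     [ ] utils.rs                                           
     [-] utils/                                             
       [x] setup.py                                         
       [ ] router.py                                        
       [ ] client.json                                      
     [-] components/                                        
       [ ] worker.go                                        
       [ ] README.md                                        
       [x] .gitignore                                       
       [ ] cache.ts                                         
     [ ] README.md                                          
   [ ] router.h                                             
                                                            
                                                            
                                                            
                                                            
                                                            
                                                            
                                                            
                                                            
                                                            
                                                            
                                                            


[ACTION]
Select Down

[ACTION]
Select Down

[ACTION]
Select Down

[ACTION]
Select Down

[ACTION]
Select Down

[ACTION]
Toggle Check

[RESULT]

 [-] project/                                               
   [ ] worker.html                                          
   [-] lib/                                                 
     [ ] utils.rs                                           
     [ ] utils/                                             
>      [ ] setup.py                                         
       [ ] router.py                                        
       [ ] client.json                                      
     [-] components/                                        
       [ ] worker.go                                        
       [ ] README.md                                        
       [x] .gitignore                                       
       [ ] cache.ts                                         
     [ ] README.md                                          
   [ ] router.h                                             
                                                            
                                                            
                                                            
                                                            
                                                            
                                                            
                                                            
                                                            
                                                            
                                                            
                                                            


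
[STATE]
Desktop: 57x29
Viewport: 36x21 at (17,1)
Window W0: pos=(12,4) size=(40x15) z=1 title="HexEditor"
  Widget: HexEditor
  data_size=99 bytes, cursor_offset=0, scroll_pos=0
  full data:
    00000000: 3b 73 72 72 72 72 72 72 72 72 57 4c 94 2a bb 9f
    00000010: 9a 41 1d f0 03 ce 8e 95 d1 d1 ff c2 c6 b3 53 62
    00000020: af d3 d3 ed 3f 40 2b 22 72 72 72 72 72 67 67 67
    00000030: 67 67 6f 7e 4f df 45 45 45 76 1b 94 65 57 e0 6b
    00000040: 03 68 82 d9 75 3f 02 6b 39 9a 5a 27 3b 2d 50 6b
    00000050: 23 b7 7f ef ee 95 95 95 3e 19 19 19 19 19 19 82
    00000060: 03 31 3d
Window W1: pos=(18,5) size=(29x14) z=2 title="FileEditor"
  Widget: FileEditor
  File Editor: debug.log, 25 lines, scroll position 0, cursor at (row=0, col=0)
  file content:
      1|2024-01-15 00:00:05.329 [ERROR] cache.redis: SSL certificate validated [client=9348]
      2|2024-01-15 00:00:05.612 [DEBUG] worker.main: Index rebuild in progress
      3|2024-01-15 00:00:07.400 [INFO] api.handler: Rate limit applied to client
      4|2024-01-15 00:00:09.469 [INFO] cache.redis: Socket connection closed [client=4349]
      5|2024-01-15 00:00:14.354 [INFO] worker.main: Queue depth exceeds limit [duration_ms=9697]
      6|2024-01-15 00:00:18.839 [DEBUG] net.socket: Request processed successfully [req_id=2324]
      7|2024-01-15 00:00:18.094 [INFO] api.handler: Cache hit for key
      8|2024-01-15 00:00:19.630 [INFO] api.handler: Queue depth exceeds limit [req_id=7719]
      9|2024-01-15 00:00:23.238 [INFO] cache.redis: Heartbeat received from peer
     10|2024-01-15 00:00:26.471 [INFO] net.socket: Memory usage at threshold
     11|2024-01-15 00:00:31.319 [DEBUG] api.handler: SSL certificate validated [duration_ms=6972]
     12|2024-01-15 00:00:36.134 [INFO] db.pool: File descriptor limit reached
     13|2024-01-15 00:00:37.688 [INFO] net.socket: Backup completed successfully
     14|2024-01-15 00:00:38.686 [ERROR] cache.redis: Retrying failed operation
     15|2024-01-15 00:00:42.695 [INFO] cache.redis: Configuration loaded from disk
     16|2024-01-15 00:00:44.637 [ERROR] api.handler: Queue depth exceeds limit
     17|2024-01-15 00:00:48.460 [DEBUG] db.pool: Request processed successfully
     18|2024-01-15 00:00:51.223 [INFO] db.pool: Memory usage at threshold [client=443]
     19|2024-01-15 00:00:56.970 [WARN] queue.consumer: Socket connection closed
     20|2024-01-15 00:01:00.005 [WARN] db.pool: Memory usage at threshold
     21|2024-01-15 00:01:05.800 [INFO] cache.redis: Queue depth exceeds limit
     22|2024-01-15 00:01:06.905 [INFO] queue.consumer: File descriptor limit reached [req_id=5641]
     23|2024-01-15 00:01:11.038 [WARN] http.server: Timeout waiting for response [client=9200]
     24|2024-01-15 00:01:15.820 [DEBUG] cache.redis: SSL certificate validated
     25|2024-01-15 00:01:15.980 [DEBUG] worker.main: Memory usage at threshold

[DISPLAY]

                                    
                                    
                                    
━━━━━━━━━━━━━━━━━━━━━━━━━━━━━━━━━━┓ 
E┏━━━━━━━━━━━━━━━━━━━━━━━━━━━┓    ┃ 
─┃ FileEditor                ┃────┨ 
0┠───────────────────────────┨ 72 ┃ 
0┃█024-01-15 00:00:05.329 [E▲┃ d1 ┃ 
0┃2024-01-15 00:00:05.612 [D█┃ 72 ┃ 
0┃2024-01-15 00:00:07.400 [I░┃ 45 ┃ 
0┃2024-01-15 00:00:09.469 [I░┃ 39 ┃ 
0┃2024-01-15 00:00:14.354 [I░┃ 3e ┃ 
0┃2024-01-15 00:00:18.839 [D░┃    ┃ 
 ┃2024-01-15 00:00:18.094 [I░┃    ┃ 
 ┃2024-01-15 00:00:19.630 [I░┃    ┃ 
 ┃2024-01-15 00:00:23.238 [I░┃    ┃ 
 ┃2024-01-15 00:00:26.471 [I▼┃    ┃ 
━┗━━━━━━━━━━━━━━━━━━━━━━━━━━━┛━━━━┛ 
                                    
                                    
                                    


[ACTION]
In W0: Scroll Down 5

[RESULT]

                                    
                                    
                                    
━━━━━━━━━━━━━━━━━━━━━━━━━━━━━━━━━━┓ 
E┏━━━━━━━━━━━━━━━━━━━━━━━━━━━┓    ┃ 
─┃ FileEditor                ┃────┨ 
0┠───────────────────────────┨ 3e ┃ 
0┃█024-01-15 00:00:05.329 [E▲┃    ┃ 
 ┃2024-01-15 00:00:05.612 [D█┃    ┃ 
 ┃2024-01-15 00:00:07.400 [I░┃    ┃ 
 ┃2024-01-15 00:00:09.469 [I░┃    ┃ 
 ┃2024-01-15 00:00:14.354 [I░┃    ┃ 
 ┃2024-01-15 00:00:18.839 [D░┃    ┃ 
 ┃2024-01-15 00:00:18.094 [I░┃    ┃ 
 ┃2024-01-15 00:00:19.630 [I░┃    ┃ 
 ┃2024-01-15 00:00:23.238 [I░┃    ┃ 
 ┃2024-01-15 00:00:26.471 [I▼┃    ┃ 
━┗━━━━━━━━━━━━━━━━━━━━━━━━━━━┛━━━━┛ 
                                    
                                    
                                    


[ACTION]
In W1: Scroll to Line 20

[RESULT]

                                    
                                    
                                    
━━━━━━━━━━━━━━━━━━━━━━━━━━━━━━━━━━┓ 
E┏━━━━━━━━━━━━━━━━━━━━━━━━━━━┓    ┃ 
─┃ FileEditor                ┃────┨ 
0┠───────────────────────────┨ 3e ┃ 
0┃2024-01-15 00:00:44.637 [E▲┃    ┃ 
 ┃2024-01-15 00:00:48.460 [D░┃    ┃ 
 ┃2024-01-15 00:00:51.223 [I░┃    ┃ 
 ┃2024-01-15 00:00:56.970 [W░┃    ┃ 
 ┃2024-01-15 00:01:00.005 [W░┃    ┃ 
 ┃2024-01-15 00:01:05.800 [I░┃    ┃ 
 ┃2024-01-15 00:01:06.905 [I░┃    ┃ 
 ┃2024-01-15 00:01:11.038 [W░┃    ┃ 
 ┃2024-01-15 00:01:15.820 [D█┃    ┃ 
 ┃2024-01-15 00:01:15.980 [D▼┃    ┃ 
━┗━━━━━━━━━━━━━━━━━━━━━━━━━━━┛━━━━┛ 
                                    
                                    
                                    


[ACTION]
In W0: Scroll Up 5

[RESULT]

                                    
                                    
                                    
━━━━━━━━━━━━━━━━━━━━━━━━━━━━━━━━━━┓ 
E┏━━━━━━━━━━━━━━━━━━━━━━━━━━━┓    ┃ 
─┃ FileEditor                ┃────┨ 
0┠───────────────────────────┨ 72 ┃ 
0┃2024-01-15 00:00:44.637 [E▲┃ d1 ┃ 
0┃2024-01-15 00:00:48.460 [D░┃ 72 ┃ 
0┃2024-01-15 00:00:51.223 [I░┃ 45 ┃ 
0┃2024-01-15 00:00:56.970 [W░┃ 39 ┃ 
0┃2024-01-15 00:01:00.005 [W░┃ 3e ┃ 
0┃2024-01-15 00:01:05.800 [I░┃    ┃ 
 ┃2024-01-15 00:01:06.905 [I░┃    ┃ 
 ┃2024-01-15 00:01:11.038 [W░┃    ┃ 
 ┃2024-01-15 00:01:15.820 [D█┃    ┃ 
 ┃2024-01-15 00:01:15.980 [D▼┃    ┃ 
━┗━━━━━━━━━━━━━━━━━━━━━━━━━━━┛━━━━┛ 
                                    
                                    
                                    


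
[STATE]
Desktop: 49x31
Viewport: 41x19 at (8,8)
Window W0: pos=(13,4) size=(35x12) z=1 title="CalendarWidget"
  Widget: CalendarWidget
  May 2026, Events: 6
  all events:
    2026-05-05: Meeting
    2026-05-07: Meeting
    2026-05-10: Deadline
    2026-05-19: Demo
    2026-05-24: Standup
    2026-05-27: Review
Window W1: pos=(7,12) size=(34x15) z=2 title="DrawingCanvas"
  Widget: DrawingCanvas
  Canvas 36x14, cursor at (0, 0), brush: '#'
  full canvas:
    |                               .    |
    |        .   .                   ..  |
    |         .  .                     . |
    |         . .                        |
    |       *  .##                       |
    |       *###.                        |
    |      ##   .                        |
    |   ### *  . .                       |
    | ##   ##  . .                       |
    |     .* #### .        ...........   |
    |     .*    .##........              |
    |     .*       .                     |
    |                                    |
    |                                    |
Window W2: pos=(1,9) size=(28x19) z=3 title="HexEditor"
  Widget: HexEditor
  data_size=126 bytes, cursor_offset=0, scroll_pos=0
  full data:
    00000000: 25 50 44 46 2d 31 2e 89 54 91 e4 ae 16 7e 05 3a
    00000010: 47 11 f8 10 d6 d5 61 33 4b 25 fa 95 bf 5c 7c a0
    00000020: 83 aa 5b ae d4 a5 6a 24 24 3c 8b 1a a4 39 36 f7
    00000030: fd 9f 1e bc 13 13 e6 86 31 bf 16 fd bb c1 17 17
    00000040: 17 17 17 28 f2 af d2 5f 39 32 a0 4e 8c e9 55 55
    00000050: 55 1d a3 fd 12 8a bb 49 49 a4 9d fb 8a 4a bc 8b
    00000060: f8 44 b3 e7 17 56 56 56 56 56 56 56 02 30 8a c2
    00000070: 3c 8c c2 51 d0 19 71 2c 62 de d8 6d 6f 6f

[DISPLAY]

     ┃Mo Tu We Th Fr Sa Su             ┃ 
━━━━━━━━━━━━━━━━━━━━┓ 2  3             ┃ 
itor                ┃8  9 10*          ┃ 
────────────────────┨16 17             ┃ 
00  25 50 44 46 2d 3┃━━━━━━━━━━━┓      ┃ 
10  47 11 f8 10 d6 d┃           ┃      ┃ 
20  83 aa 5b ae d4 a┃───────────┨      ┃ 
30  fd 9f 1e bc 13 1┃          .┃━━━━━━┛ 
40  17 17 17 28 f2 a┃           ┃        
50  55 1d a3 fd 12 8┃           ┃        
60  f8 44 b3 e7 17 5┃           ┃        
70  3c 8c c2 51 d0 1┃           ┃        
                    ┃           ┃        
                    ┃           ┃        
                    ┃           ┃        
                    ┃           ┃        
                    ┃ ..........┃        
                    ┃.          ┃        
                    ┃━━━━━━━━━━━┛        


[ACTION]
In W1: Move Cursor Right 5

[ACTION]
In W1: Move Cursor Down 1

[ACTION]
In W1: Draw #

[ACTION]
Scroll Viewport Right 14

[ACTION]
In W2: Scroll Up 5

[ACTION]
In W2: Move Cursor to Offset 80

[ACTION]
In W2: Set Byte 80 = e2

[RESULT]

     ┃Mo Tu We Th Fr Sa Su             ┃ 
━━━━━━━━━━━━━━━━━━━━┓ 2  3             ┃ 
itor                ┃8  9 10*          ┃ 
────────────────────┨16 17             ┃ 
00  25 50 44 46 2d 3┃━━━━━━━━━━━┓      ┃ 
10  47 11 f8 10 d6 d┃           ┃      ┃ 
20  83 aa 5b ae d4 a┃───────────┨      ┃ 
30  fd 9f 1e bc 13 1┃          .┃━━━━━━┛ 
40  17 17 17 28 f2 a┃           ┃        
50  E2 1d a3 fd 12 8┃           ┃        
60  f8 44 b3 e7 17 5┃           ┃        
70  3c 8c c2 51 d0 1┃           ┃        
                    ┃           ┃        
                    ┃           ┃        
                    ┃           ┃        
                    ┃           ┃        
                    ┃ ..........┃        
                    ┃.          ┃        
                    ┃━━━━━━━━━━━┛        


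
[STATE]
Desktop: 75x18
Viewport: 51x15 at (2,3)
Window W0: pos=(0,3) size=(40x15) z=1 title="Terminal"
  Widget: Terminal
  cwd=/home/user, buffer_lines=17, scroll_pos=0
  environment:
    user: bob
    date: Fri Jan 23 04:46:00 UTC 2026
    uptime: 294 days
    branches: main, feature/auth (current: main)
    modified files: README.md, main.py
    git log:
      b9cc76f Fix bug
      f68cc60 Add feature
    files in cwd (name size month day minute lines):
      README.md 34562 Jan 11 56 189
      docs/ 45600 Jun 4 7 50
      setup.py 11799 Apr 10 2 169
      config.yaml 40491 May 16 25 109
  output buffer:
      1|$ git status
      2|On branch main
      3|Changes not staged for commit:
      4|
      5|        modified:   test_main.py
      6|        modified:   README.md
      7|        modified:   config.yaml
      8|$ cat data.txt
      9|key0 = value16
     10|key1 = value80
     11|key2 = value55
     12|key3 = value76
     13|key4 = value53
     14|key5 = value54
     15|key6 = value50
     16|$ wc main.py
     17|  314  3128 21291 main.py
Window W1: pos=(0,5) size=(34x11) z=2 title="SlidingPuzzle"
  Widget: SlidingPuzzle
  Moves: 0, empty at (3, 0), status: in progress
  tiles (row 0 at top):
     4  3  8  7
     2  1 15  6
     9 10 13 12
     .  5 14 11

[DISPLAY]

━━━━━━━━━━━━━━━━━━━━━━━━━━━━━━━━━━━━━┓             
Terminal                             ┃             
━━━━━━━━━━━━━━━━━━━━━━━━━━━━━━━┓─────┨             
SlidingPuzzle                  ┃     ┃             
───────────────────────────────┨     ┃             
────┬────┬────┬────┐           ┃     ┃             
  4 │  3 │  8 │  7 │           ┃     ┃             
────┼────┼────┼────┤           ┃     ┃             
  2 │  1 │ 15 │  6 │           ┃     ┃             
────┼────┼────┼────┤           ┃     ┃             
  9 │ 10 │ 13 │ 12 │           ┃     ┃             
────┼────┼────┼────┤           ┃     ┃             
━━━━━━━━━━━━━━━━━━━━━━━━━━━━━━━┛     ┃             
ey2 = value55                        ┃             
━━━━━━━━━━━━━━━━━━━━━━━━━━━━━━━━━━━━━┛             


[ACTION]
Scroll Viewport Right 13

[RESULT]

━━━━━━━━━━━━━━━━━━━━━━━━┓                          
                        ┃                          
━━━━━━━━━━━━━━━━━━┓─────┨                          
                  ┃     ┃                          
──────────────────┨     ┃                          
─┬────┐           ┃     ┃                          
 │  7 │           ┃     ┃                          
─┼────┤           ┃     ┃                          
 │  6 │           ┃     ┃                          
─┼────┤           ┃     ┃                          
 │ 12 │           ┃     ┃                          
─┼────┤           ┃     ┃                          
━━━━━━━━━━━━━━━━━━┛     ┃                          
                        ┃                          
━━━━━━━━━━━━━━━━━━━━━━━━┛                          


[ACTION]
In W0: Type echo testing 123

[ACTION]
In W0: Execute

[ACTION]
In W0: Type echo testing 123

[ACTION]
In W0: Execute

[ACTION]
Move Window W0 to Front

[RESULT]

━━━━━━━━━━━━━━━━━━━━━━━━┓                          
                        ┃                          
────────────────────────┨                          
                        ┃                          
                        ┃                          
                        ┃                          
                        ┃                          
                        ┃                          
291 main.py             ┃                          
 123                    ┃                          
                        ┃                          
 123                    ┃                          
                        ┃                          
                        ┃                          
━━━━━━━━━━━━━━━━━━━━━━━━┛                          


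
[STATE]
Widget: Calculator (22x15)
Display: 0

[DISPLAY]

                     0
┌───┬───┬───┬───┐     
│ 7 │ 8 │ 9 │ ÷ │     
├───┼───┼───┼───┤     
│ 4 │ 5 │ 6 │ × │     
├───┼───┼───┼───┤     
│ 1 │ 2 │ 3 │ - │     
├───┼───┼───┼───┤     
│ 0 │ . │ = │ + │     
├───┼───┼───┼───┤     
│ C │ MC│ MR│ M+│     
└───┴───┴───┴───┘     
                      
                      
                      


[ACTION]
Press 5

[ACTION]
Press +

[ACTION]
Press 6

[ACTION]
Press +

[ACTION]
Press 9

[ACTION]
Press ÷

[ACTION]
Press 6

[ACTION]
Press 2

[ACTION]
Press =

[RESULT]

          0.3225806452
┌───┬───┬───┬───┐     
│ 7 │ 8 │ 9 │ ÷ │     
├───┼───┼───┼───┤     
│ 4 │ 5 │ 6 │ × │     
├───┼───┼───┼───┤     
│ 1 │ 2 │ 3 │ - │     
├───┼───┼───┼───┤     
│ 0 │ . │ = │ + │     
├───┼───┼───┼───┤     
│ C │ MC│ MR│ M+│     
└───┴───┴───┴───┘     
                      
                      
                      


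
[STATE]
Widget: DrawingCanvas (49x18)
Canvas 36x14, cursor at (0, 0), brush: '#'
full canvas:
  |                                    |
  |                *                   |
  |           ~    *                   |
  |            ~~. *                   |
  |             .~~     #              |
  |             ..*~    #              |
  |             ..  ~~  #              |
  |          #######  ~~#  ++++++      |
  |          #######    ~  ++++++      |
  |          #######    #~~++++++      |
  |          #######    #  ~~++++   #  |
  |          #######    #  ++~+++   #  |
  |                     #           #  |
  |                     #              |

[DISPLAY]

+                                                
                *                                
           ~    *                                
            ~~. *                                
             .~~     #                           
             ..*~    #                           
             ..  ~~  #                           
          #######  ~~#  ++++++                   
          #######    ~  ++++++                   
          #######    #~~++++++                   
          #######    #  ~~++++   #               
          #######    #  ++~+++   #               
                     #           #               
                     #                           
                                                 
                                                 
                                                 
                                                 


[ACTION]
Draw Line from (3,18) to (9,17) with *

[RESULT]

+                                                
                *                                
           ~    *                                
            ~~. * *                              
             .~~  *  #                           
             ..*~ *  #                           
             ..  ~*  #                           
          #######* ~~#  ++++++                   
          #######*   ~  ++++++                   
          #######*   #~~++++++                   
          #######    #  ~~++++   #               
          #######    #  ++~+++   #               
                     #           #               
                     #                           
                                                 
                                                 
                                                 
                                                 


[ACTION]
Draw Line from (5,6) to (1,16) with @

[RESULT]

+                                                
               @@                                
           ~ @@ *                                
          @@@~. * *                              
        @@   .~~  *  #                           
      @@     ..*~ *  #                           
             ..  ~*  #                           
          #######* ~~#  ++++++                   
          #######*   ~  ++++++                   
          #######*   #~~++++++                   
          #######    #  ~~++++   #               
          #######    #  ++~+++   #               
                     #           #               
                     #                           
                                                 
                                                 
                                                 
                                                 


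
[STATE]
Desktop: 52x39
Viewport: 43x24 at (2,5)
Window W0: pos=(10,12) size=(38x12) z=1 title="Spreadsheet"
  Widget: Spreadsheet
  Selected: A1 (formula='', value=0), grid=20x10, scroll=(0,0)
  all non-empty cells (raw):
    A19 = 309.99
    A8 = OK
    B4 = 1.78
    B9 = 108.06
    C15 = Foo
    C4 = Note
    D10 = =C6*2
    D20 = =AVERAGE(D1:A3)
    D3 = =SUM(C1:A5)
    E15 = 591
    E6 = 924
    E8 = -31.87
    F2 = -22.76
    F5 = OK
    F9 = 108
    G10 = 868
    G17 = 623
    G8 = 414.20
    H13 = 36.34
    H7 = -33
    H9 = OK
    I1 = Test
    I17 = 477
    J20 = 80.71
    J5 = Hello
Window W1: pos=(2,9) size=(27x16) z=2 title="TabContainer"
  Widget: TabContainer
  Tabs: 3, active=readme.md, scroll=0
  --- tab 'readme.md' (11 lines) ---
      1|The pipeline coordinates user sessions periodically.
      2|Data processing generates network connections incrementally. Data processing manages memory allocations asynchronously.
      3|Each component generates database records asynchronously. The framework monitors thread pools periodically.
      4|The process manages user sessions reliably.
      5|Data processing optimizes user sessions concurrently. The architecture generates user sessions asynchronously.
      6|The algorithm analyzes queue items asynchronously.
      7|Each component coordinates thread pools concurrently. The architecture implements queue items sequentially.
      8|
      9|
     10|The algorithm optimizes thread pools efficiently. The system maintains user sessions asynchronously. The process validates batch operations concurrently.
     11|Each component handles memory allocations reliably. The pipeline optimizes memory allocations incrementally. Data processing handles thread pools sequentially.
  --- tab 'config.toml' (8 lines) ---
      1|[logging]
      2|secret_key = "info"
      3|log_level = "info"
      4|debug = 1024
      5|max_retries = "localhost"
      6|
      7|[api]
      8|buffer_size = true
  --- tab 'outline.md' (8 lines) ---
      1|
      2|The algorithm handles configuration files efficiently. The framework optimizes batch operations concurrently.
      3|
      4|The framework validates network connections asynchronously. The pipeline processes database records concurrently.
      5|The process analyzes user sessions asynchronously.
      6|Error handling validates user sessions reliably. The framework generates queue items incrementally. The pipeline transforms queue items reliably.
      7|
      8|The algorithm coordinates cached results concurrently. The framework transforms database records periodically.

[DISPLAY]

                                           
                                           
                                           
                                           
┏━━━━━━━━━━━━━━━━━━━━━━━━━┓                
┃ TabContainer            ┃                
┠─────────────────────────┨                
┃[readme.md]│ config.toml ┃━━━━━━━━━━━━━━━━
┃─────────────────────────┃                
┃The pipeline coordinates ┃────────────────
┃Data processing generates┃                
┃Each component generates ┃     C       D  
┃The process manages user ┃----------------
┃Data processing optimizes┃ 0       0      
┃The algorithm analyzes qu┃ 0       0      
┃Each component coordinate┃ 0       0    1.
┃                         ┃78Note          
┃                         ┃ 0       0      
┃The algorithm optimizes t┃━━━━━━━━━━━━━━━━
┗━━━━━━━━━━━━━━━━━━━━━━━━━┛                
                                           
                                           
                                           
                                           


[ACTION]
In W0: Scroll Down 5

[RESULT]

                                           
                                           
                                           
                                           
┏━━━━━━━━━━━━━━━━━━━━━━━━━┓                
┃ TabContainer            ┃                
┠─────────────────────────┨                
┃[readme.md]│ config.toml ┃━━━━━━━━━━━━━━━━
┃─────────────────────────┃                
┃The pipeline coordinates ┃────────────────
┃Data processing generates┃                
┃Each component generates ┃     C       D  
┃The process manages user ┃----------------
┃Data processing optimizes┃ 0       0      
┃The algorithm analyzes qu┃ 0       0      
┃Each component coordinate┃ 0       0      
┃                         ┃06       0      
┃                         ┃ 0       0      
┃The algorithm optimizes t┃━━━━━━━━━━━━━━━━
┗━━━━━━━━━━━━━━━━━━━━━━━━━┛                
                                           
                                           
                                           
                                           


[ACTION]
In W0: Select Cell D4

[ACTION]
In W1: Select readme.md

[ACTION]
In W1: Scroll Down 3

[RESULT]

                                           
                                           
                                           
                                           
┏━━━━━━━━━━━━━━━━━━━━━━━━━┓                
┃ TabContainer            ┃                
┠─────────────────────────┨                
┃[readme.md]│ config.toml ┃━━━━━━━━━━━━━━━━
┃─────────────────────────┃                
┃The process manages user ┃────────────────
┃Data processing optimizes┃                
┃The algorithm analyzes qu┃     C       D  
┃Each component coordinate┃----------------
┃                         ┃ 0       0      
┃                         ┃ 0       0      
┃The algorithm optimizes t┃ 0       0      
┃Each component handles me┃06       0      
┃                         ┃ 0       0      
┃                         ┃━━━━━━━━━━━━━━━━
┗━━━━━━━━━━━━━━━━━━━━━━━━━┛                
                                           
                                           
                                           
                                           


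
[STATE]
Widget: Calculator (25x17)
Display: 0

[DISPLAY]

                        0
┌───┬───┬───┬───┐        
│ 7 │ 8 │ 9 │ ÷ │        
├───┼───┼───┼───┤        
│ 4 │ 5 │ 6 │ × │        
├───┼───┼───┼───┤        
│ 1 │ 2 │ 3 │ - │        
├───┼───┼───┼───┤        
│ 0 │ . │ = │ + │        
├───┼───┼───┼───┤        
│ C │ MC│ MR│ M+│        
└───┴───┴───┴───┘        
                         
                         
                         
                         
                         


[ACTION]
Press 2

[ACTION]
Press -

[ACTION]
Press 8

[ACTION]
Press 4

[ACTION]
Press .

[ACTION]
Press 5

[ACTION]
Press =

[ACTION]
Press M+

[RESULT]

                    -82.5
┌───┬───┬───┬───┐        
│ 7 │ 8 │ 9 │ ÷ │        
├───┼───┼───┼───┤        
│ 4 │ 5 │ 6 │ × │        
├───┼───┼───┼───┤        
│ 1 │ 2 │ 3 │ - │        
├───┼───┼───┼───┤        
│ 0 │ . │ = │ + │        
├───┼───┼───┼───┤        
│ C │ MC│ MR│ M+│        
└───┴───┴───┴───┘        
                         
                         
                         
                         
                         
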